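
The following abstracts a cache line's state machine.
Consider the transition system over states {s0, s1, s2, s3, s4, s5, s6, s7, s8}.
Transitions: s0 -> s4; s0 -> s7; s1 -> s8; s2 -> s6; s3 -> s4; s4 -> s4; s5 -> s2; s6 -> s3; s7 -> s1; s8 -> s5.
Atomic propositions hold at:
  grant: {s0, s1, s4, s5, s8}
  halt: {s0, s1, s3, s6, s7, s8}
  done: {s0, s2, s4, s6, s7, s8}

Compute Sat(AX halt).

Sat(AX halt) = {s : every successor in {s0, s1, s3, s6, s7, s8}} = {s1, s2, s6, s7}

{s1, s2, s6, s7}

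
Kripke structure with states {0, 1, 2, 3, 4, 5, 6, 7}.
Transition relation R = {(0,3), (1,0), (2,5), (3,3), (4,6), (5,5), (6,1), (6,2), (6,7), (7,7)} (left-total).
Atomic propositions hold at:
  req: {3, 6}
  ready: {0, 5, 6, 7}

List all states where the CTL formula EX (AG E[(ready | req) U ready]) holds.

{2, 5, 6, 7}

Sat(ready | req) = {0, 3, 5, 6, 7}
E[(ready | req) U ready]: least fixpoint, start Z0 = Sat(ready) = {0, 5, 6, 7}, add states in Sat(ready | req) with some successor in Z. Already a fixed point.
Sat(E[(ready | req) U ready]) = {0, 5, 6, 7}
AG E[(ready | req) U ready]: greatest fixpoint, start Z0 = {0, 5, 6, 7}, keep only states in Sat with every successor in Z. Z1 = {5, 7}; fixed.
Sat(AG E[(ready | req) U ready]) = {5, 7}
Sat(EX (AG E[(ready | req) U ready])) = {s : some successor in {5, 7}} = {2, 5, 6, 7}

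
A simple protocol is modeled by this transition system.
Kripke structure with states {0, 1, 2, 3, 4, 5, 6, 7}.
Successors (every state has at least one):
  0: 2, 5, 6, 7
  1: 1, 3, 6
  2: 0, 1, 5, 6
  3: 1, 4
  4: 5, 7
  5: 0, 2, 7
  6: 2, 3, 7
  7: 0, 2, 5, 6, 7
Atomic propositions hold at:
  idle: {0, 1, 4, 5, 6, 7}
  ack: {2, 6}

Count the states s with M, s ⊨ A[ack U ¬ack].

Sat(¬ack) = {0, 1, 3, 4, 5, 7}
A[ack U ¬ack]: least fixpoint, start Z0 = Sat(¬ack) = {0, 1, 3, 4, 5, 7}, add states in Sat(ack) with every successor in Z. Already a fixed point.
Sat(A[ack U ¬ack]) = {0, 1, 3, 4, 5, 7}
|Sat(A[ack U ¬ack])| = |{0, 1, 3, 4, 5, 7}| = 6.

6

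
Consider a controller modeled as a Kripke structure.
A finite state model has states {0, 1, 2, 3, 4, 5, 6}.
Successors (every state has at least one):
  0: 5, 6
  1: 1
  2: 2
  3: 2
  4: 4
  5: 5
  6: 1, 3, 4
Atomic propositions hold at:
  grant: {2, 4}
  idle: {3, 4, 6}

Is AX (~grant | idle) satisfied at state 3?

Sat(~grant) = {0, 1, 3, 5, 6}
Sat(~grant | idle) = {0, 1, 3, 4, 5, 6}
Sat(AX (~grant | idle)) = {s : every successor in {0, 1, 3, 4, 5, 6}} = {0, 1, 4, 5, 6}
3 ∉ Sat(AX (~grant | idle)) = {0, 1, 4, 5, 6}, so the formula does not hold at 3.

No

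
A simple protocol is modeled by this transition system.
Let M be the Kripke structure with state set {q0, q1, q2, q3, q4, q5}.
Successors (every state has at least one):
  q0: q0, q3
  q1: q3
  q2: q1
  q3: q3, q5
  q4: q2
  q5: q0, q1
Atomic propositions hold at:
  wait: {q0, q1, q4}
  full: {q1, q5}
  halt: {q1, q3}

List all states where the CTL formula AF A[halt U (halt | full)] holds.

Sat(halt | full) = {q1, q3, q5}
A[halt U (halt | full)]: least fixpoint, start Z0 = Sat((halt | full)) = {q1, q3, q5}, add states in Sat(halt) with every successor in Z. Already a fixed point.
Sat(A[halt U (halt | full)]) = {q1, q3, q5}
AF A[halt U (halt | full)]: least fixpoint, start Z0 = {q1, q3, q5}, add states with every successor in Z. Z1 = {q1, q2, q3, q5}; Z2 = {q1, q2, q3, q4, q5}; fixed.
Sat(AF A[halt U (halt | full)]) = {q1, q2, q3, q4, q5}

{q1, q2, q3, q4, q5}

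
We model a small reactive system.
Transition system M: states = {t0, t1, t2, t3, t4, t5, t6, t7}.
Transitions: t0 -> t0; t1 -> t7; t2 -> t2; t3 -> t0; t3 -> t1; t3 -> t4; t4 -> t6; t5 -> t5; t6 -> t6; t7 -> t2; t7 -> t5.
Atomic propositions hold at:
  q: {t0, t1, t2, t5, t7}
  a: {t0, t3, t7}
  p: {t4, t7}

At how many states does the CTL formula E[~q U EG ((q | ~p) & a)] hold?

Sat(~q) = {t3, t4, t6}
Sat(~p) = {t0, t1, t2, t3, t5, t6}
Sat(q | ~p) = {t0, t1, t2, t3, t5, t6, t7}
Sat((q | ~p) & a) = {t0, t3, t7}
EG ((q | ~p) & a): greatest fixpoint, start Z0 = {t0, t3, t7}, keep only states in Sat with some successor in Z. Z1 = {t0, t3}; fixed.
Sat(EG ((q | ~p) & a)) = {t0, t3}
E[~q U EG ((q | ~p) & a)]: least fixpoint, start Z0 = Sat(EG ((q | ~p) & a)) = {t0, t3}, add states in Sat(~q) with some successor in Z. Already a fixed point.
Sat(E[~q U EG ((q | ~p) & a)]) = {t0, t3}
|Sat(E[~q U EG ((q | ~p) & a)])| = |{t0, t3}| = 2.

2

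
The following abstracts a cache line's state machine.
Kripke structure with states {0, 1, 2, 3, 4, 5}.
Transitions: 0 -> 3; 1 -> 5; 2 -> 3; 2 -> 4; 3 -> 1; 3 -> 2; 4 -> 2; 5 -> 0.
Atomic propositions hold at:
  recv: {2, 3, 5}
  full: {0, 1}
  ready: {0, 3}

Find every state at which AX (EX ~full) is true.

{0, 2, 3, 4, 5}

Sat(~full) = {2, 3, 4, 5}
Sat(EX ~full) = {s : some successor in {2, 3, 4, 5}} = {0, 1, 2, 3, 4}
Sat(AX (EX ~full)) = {s : every successor in {0, 1, 2, 3, 4}} = {0, 2, 3, 4, 5}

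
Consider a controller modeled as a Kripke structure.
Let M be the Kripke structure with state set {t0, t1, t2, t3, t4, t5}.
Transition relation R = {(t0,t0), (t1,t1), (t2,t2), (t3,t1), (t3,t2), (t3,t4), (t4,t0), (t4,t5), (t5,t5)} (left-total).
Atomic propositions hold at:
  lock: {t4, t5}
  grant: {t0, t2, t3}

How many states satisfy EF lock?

EF lock: least fixpoint, start Z0 = {t4, t5}, add states with some successor in Z. Z1 = {t3, t4, t5}; fixed.
Sat(EF lock) = {t3, t4, t5}
|Sat(EF lock)| = |{t3, t4, t5}| = 3.

3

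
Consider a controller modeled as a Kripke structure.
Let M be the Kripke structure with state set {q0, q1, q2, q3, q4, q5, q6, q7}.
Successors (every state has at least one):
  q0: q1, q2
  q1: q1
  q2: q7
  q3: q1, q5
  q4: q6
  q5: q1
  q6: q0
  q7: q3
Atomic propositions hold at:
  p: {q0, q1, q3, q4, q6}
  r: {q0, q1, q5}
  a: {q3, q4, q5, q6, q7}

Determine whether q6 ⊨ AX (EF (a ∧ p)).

Yes

Sat(a ∧ p) = {q3, q4, q6}
EF (a ∧ p): least fixpoint, start Z0 = {q3, q4, q6}, add states with some successor in Z. Z1 = {q3, q4, q6, q7}; Z2 = {q2, q3, q4, q6, q7}; Z3 = {q0, q2, q3, q4, q6, q7}; fixed.
Sat(EF (a ∧ p)) = {q0, q2, q3, q4, q6, q7}
Sat(AX (EF (a ∧ p))) = {s : every successor in {q0, q2, q3, q4, q6, q7}} = {q2, q4, q6, q7}
q6 ∈ Sat(AX (EF (a ∧ p))) = {q2, q4, q6, q7}, so the formula holds at q6.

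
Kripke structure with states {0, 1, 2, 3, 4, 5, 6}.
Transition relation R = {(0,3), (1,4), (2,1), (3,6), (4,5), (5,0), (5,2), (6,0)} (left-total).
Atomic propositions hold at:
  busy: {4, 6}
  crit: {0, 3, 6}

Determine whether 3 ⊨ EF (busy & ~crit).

No

Sat(~crit) = {1, 2, 4, 5}
Sat(busy & ~crit) = {4}
EF (busy & ~crit): least fixpoint, start Z0 = {4}, add states with some successor in Z. Z1 = {1, 4}; Z2 = {1, 2, 4}; Z3 = {1, 2, 4, 5}; fixed.
Sat(EF (busy & ~crit)) = {1, 2, 4, 5}
3 ∉ Sat(EF (busy & ~crit)) = {1, 2, 4, 5}, so the formula does not hold at 3.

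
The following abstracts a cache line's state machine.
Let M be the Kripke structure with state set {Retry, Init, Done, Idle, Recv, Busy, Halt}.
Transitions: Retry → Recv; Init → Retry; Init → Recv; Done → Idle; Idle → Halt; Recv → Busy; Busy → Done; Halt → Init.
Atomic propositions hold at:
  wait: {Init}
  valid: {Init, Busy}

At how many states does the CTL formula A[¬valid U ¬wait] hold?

Sat(¬valid) = {Retry, Done, Idle, Recv, Halt}
Sat(¬wait) = {Retry, Done, Idle, Recv, Busy, Halt}
A[¬valid U ¬wait]: least fixpoint, start Z0 = Sat(¬wait) = {Retry, Done, Idle, Recv, Busy, Halt}, add states in Sat(¬valid) with every successor in Z. Already a fixed point.
Sat(A[¬valid U ¬wait]) = {Retry, Done, Idle, Recv, Busy, Halt}
|Sat(A[¬valid U ¬wait])| = |{Retry, Done, Idle, Recv, Busy, Halt}| = 6.

6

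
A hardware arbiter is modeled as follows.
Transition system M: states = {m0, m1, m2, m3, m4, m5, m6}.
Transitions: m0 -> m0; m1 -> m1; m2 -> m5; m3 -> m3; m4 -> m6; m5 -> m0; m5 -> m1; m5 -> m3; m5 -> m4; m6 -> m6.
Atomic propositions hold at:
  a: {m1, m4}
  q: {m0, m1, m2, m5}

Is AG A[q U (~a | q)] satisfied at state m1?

Yes

Sat(~a) = {m0, m2, m3, m5, m6}
Sat(~a | q) = {m0, m1, m2, m3, m5, m6}
A[q U (~a | q)]: least fixpoint, start Z0 = Sat((~a | q)) = {m0, m1, m2, m3, m5, m6}, add states in Sat(q) with every successor in Z. Already a fixed point.
Sat(A[q U (~a | q)]) = {m0, m1, m2, m3, m5, m6}
AG A[q U (~a | q)]: greatest fixpoint, start Z0 = {m0, m1, m2, m3, m5, m6}, keep only states in Sat with every successor in Z. Z1 = {m0, m1, m2, m3, m6}; Z2 = {m0, m1, m3, m6}; fixed.
Sat(AG A[q U (~a | q)]) = {m0, m1, m3, m6}
m1 ∈ Sat(AG A[q U (~a | q)]) = {m0, m1, m3, m6}, so the formula holds at m1.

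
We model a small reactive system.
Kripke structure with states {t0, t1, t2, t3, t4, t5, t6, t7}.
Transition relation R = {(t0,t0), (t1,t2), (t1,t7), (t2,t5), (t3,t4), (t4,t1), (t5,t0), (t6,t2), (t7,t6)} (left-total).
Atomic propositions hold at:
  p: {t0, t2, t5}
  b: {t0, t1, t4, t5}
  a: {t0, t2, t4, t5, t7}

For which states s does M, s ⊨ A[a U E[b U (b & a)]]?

{t0, t2, t4, t5}

Sat(b & a) = {t0, t4, t5}
E[b U (b & a)]: least fixpoint, start Z0 = Sat((b & a)) = {t0, t4, t5}, add states in Sat(b) with some successor in Z. Already a fixed point.
Sat(E[b U (b & a)]) = {t0, t4, t5}
A[a U E[b U (b & a)]]: least fixpoint, start Z0 = Sat(E[b U (b & a)]) = {t0, t4, t5}, add states in Sat(a) with every successor in Z. Z1 = {t0, t2, t4, t5}; fixed.
Sat(A[a U E[b U (b & a)]]) = {t0, t2, t4, t5}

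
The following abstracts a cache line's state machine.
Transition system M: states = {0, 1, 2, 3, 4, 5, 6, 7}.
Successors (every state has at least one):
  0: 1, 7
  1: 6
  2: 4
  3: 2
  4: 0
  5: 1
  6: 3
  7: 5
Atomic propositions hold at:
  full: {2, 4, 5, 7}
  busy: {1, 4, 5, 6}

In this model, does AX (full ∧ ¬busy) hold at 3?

Sat(¬busy) = {0, 2, 3, 7}
Sat(full ∧ ¬busy) = {2, 7}
Sat(AX (full ∧ ¬busy)) = {s : every successor in {2, 7}} = {3}
3 ∈ Sat(AX (full ∧ ¬busy)) = {3}, so the formula holds at 3.

Yes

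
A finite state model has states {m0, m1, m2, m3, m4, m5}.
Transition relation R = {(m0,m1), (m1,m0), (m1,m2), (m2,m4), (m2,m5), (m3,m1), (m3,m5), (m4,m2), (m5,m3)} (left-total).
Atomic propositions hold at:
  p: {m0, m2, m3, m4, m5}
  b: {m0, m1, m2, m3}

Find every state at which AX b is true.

{m0, m1, m4, m5}

Sat(AX b) = {s : every successor in {m0, m1, m2, m3}} = {m0, m1, m4, m5}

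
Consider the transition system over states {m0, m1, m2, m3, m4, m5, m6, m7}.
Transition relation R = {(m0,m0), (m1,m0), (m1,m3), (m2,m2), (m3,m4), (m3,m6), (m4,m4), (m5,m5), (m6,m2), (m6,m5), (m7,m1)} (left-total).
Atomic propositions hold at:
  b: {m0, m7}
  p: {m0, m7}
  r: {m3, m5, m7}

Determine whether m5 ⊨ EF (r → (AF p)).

No

AF p: least fixpoint, start Z0 = {m0, m7}, add states with every successor in Z. Already a fixed point.
Sat(AF p) = {m0, m7}
Sat(r → (AF p)) = {m0, m1, m2, m4, m6, m7}
EF (r → (AF p)): least fixpoint, start Z0 = {m0, m1, m2, m4, m6, m7}, add states with some successor in Z. Z1 = {m0, m1, m2, m3, m4, m6, m7}; fixed.
Sat(EF (r → (AF p))) = {m0, m1, m2, m3, m4, m6, m7}
m5 ∉ Sat(EF (r → (AF p))) = {m0, m1, m2, m3, m4, m6, m7}, so the formula does not hold at m5.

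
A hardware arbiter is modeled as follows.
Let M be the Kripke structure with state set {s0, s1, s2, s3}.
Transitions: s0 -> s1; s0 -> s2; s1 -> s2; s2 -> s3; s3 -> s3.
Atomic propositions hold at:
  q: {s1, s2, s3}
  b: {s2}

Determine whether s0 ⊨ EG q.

EG q: greatest fixpoint, start Z0 = {s1, s2, s3}, keep only states in Sat with some successor in Z. Already a fixed point.
Sat(EG q) = {s1, s2, s3}
s0 ∉ Sat(EG q) = {s1, s2, s3}, so the formula does not hold at s0.

No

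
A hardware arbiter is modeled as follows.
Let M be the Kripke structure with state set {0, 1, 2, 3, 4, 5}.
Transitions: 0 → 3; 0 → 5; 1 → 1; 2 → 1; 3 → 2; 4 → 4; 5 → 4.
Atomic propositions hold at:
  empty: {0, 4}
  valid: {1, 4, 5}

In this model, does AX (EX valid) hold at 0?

No

Sat(EX valid) = {s : some successor in {1, 4, 5}} = {0, 1, 2, 4, 5}
Sat(AX (EX valid)) = {s : every successor in {0, 1, 2, 4, 5}} = {1, 2, 3, 4, 5}
0 ∉ Sat(AX (EX valid)) = {1, 2, 3, 4, 5}, so the formula does not hold at 0.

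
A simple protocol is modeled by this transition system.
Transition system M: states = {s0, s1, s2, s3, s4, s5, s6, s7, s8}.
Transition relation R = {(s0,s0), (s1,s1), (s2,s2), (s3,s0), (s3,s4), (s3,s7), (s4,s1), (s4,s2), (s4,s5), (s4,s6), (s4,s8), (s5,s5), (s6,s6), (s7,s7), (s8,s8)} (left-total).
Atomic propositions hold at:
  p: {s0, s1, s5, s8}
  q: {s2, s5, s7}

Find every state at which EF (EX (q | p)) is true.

Sat(q | p) = {s0, s1, s2, s5, s7, s8}
Sat(EX (q | p)) = {s : some successor in {s0, s1, s2, s5, s7, s8}} = {s0, s1, s2, s3, s4, s5, s7, s8}
EF (EX (q | p)): least fixpoint, start Z0 = {s0, s1, s2, s3, s4, s5, s7, s8}, add states with some successor in Z. Already a fixed point.
Sat(EF (EX (q | p))) = {s0, s1, s2, s3, s4, s5, s7, s8}

{s0, s1, s2, s3, s4, s5, s7, s8}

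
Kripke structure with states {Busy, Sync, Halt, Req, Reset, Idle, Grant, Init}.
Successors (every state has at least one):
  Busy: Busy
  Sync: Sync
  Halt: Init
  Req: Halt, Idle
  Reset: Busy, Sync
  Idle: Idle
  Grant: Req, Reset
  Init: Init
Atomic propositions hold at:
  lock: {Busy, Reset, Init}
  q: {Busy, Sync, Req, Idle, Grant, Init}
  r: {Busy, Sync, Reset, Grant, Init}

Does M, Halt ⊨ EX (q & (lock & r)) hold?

Yes

Sat(lock & r) = {Busy, Reset, Init}
Sat(q & (lock & r)) = {Busy, Init}
Sat(EX (q & (lock & r))) = {s : some successor in {Busy, Init}} = {Busy, Halt, Reset, Init}
Halt ∈ Sat(EX (q & (lock & r))) = {Busy, Halt, Reset, Init}, so the formula holds at Halt.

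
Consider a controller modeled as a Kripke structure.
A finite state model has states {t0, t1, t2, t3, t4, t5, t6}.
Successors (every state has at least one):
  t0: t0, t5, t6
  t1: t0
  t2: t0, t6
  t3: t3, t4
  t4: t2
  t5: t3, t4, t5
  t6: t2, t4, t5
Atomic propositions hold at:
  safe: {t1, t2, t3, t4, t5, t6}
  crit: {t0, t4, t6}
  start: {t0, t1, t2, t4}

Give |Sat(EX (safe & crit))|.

5

Sat(safe & crit) = {t4, t6}
Sat(EX (safe & crit)) = {s : some successor in {t4, t6}} = {t0, t2, t3, t5, t6}
|Sat(EX (safe & crit))| = |{t0, t2, t3, t5, t6}| = 5.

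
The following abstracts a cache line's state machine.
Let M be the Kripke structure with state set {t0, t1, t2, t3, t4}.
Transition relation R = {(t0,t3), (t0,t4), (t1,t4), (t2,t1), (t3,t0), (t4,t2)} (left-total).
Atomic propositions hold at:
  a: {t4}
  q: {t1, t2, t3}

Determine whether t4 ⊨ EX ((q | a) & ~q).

Sat(q | a) = {t1, t2, t3, t4}
Sat(~q) = {t0, t4}
Sat((q | a) & ~q) = {t4}
Sat(EX ((q | a) & ~q)) = {s : some successor in {t4}} = {t0, t1}
t4 ∉ Sat(EX ((q | a) & ~q)) = {t0, t1}, so the formula does not hold at t4.

No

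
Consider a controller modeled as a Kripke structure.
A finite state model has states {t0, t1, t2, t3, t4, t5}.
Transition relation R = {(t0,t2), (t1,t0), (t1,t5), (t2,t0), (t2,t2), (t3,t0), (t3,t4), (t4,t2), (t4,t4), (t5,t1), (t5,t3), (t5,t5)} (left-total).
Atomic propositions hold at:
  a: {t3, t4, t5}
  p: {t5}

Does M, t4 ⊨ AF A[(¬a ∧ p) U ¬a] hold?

No

Sat(¬a) = {t0, t1, t2}
Sat(¬a ∧ p) = ∅
A[(¬a ∧ p) U ¬a]: least fixpoint, start Z0 = Sat(¬a) = {t0, t1, t2}, add states in Sat(¬a ∧ p) with every successor in Z. Already a fixed point.
Sat(A[(¬a ∧ p) U ¬a]) = {t0, t1, t2}
AF A[(¬a ∧ p) U ¬a]: least fixpoint, start Z0 = {t0, t1, t2}, add states with every successor in Z. Already a fixed point.
Sat(AF A[(¬a ∧ p) U ¬a]) = {t0, t1, t2}
t4 ∉ Sat(AF A[(¬a ∧ p) U ¬a]) = {t0, t1, t2}, so the formula does not hold at t4.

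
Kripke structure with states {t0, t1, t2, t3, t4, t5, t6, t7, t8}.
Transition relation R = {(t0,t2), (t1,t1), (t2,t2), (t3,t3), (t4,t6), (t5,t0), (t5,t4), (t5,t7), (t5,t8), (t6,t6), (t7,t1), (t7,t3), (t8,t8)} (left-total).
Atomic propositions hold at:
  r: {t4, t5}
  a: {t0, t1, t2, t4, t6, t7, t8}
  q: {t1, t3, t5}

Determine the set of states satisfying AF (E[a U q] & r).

E[a U q]: least fixpoint, start Z0 = Sat(q) = {t1, t3, t5}, add states in Sat(a) with some successor in Z. Z1 = {t1, t3, t5, t7}; fixed.
Sat(E[a U q]) = {t1, t3, t5, t7}
Sat(E[a U q] & r) = {t5}
AF (E[a U q] & r): least fixpoint, start Z0 = {t5}, add states with every successor in Z. Already a fixed point.
Sat(AF (E[a U q] & r)) = {t5}

{t5}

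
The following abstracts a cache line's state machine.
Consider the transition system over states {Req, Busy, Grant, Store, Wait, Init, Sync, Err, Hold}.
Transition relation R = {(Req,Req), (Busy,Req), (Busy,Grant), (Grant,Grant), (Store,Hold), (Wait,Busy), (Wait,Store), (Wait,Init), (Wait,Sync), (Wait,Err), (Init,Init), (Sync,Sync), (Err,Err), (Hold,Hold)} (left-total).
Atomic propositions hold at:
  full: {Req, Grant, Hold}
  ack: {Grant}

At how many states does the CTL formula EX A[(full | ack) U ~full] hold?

Sat(full | ack) = {Req, Grant, Hold}
Sat(~full) = {Busy, Store, Wait, Init, Sync, Err}
A[(full | ack) U ~full]: least fixpoint, start Z0 = Sat(~full) = {Busy, Store, Wait, Init, Sync, Err}, add states in Sat(full | ack) with every successor in Z. Already a fixed point.
Sat(A[(full | ack) U ~full]) = {Busy, Store, Wait, Init, Sync, Err}
Sat(EX A[(full | ack) U ~full]) = {s : some successor in {Busy, Store, Wait, Init, Sync, Err}} = {Wait, Init, Sync, Err}
|Sat(EX A[(full | ack) U ~full])| = |{Wait, Init, Sync, Err}| = 4.

4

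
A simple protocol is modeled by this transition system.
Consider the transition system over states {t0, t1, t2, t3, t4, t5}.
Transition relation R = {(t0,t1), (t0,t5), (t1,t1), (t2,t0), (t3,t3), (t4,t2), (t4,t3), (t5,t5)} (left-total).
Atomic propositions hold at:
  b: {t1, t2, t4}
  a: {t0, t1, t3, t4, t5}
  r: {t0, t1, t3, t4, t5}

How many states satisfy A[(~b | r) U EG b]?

1

Sat(~b) = {t0, t3, t5}
Sat(~b | r) = {t0, t1, t3, t4, t5}
EG b: greatest fixpoint, start Z0 = {t1, t2, t4}, keep only states in Sat with some successor in Z. Z1 = {t1, t4}; Z2 = {t1}; fixed.
Sat(EG b) = {t1}
A[(~b | r) U EG b]: least fixpoint, start Z0 = Sat(EG b) = {t1}, add states in Sat(~b | r) with every successor in Z. Already a fixed point.
Sat(A[(~b | r) U EG b]) = {t1}
|Sat(A[(~b | r) U EG b])| = |{t1}| = 1.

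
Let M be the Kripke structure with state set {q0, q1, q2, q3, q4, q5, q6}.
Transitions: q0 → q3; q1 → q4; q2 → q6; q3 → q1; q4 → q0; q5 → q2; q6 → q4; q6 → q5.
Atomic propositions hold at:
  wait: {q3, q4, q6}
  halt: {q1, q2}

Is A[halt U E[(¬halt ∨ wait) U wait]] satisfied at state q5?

Sat(¬halt) = {q0, q3, q4, q5, q6}
Sat(¬halt ∨ wait) = {q0, q3, q4, q5, q6}
E[(¬halt ∨ wait) U wait]: least fixpoint, start Z0 = Sat(wait) = {q3, q4, q6}, add states in Sat(¬halt ∨ wait) with some successor in Z. Z1 = {q0, q3, q4, q6}; fixed.
Sat(E[(¬halt ∨ wait) U wait]) = {q0, q3, q4, q6}
A[halt U E[(¬halt ∨ wait) U wait]]: least fixpoint, start Z0 = Sat(E[(¬halt ∨ wait) U wait]) = {q0, q3, q4, q6}, add states in Sat(halt) with every successor in Z. Z1 = {q0, q1, q2, q3, q4, q6}; fixed.
Sat(A[halt U E[(¬halt ∨ wait) U wait]]) = {q0, q1, q2, q3, q4, q6}
q5 ∉ Sat(A[halt U E[(¬halt ∨ wait) U wait]]) = {q0, q1, q2, q3, q4, q6}, so the formula does not hold at q5.

No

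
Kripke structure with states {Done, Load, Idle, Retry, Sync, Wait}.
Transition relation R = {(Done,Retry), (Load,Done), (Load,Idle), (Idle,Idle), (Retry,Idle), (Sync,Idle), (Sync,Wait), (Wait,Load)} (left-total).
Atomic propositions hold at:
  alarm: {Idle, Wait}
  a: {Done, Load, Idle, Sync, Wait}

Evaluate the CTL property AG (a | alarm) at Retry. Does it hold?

Sat(a | alarm) = {Done, Load, Idle, Sync, Wait}
AG (a | alarm): greatest fixpoint, start Z0 = {Done, Load, Idle, Sync, Wait}, keep only states in Sat with every successor in Z. Z1 = {Load, Idle, Sync, Wait}; Z2 = {Idle, Sync, Wait}; Z3 = {Idle, Sync}; Z4 = {Idle}; fixed.
Sat(AG (a | alarm)) = {Idle}
Retry ∉ Sat(AG (a | alarm)) = {Idle}, so the formula does not hold at Retry.

No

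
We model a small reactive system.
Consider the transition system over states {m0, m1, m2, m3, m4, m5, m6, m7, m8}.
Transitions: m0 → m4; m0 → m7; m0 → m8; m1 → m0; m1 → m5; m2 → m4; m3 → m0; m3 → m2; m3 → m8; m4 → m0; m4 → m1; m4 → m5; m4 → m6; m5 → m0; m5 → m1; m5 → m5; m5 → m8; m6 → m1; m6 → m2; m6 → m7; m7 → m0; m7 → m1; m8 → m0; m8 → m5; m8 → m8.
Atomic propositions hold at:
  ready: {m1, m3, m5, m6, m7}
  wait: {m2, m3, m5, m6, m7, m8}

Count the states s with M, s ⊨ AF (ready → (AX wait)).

Sat(AX wait) = {s : every successor in {m2, m3, m5, m6, m7, m8}} = ∅
Sat(ready → (AX wait)) = {m0, m2, m4, m8}
AF (ready → (AX wait)): least fixpoint, start Z0 = {m0, m2, m4, m8}, add states with every successor in Z. Z1 = {m0, m2, m3, m4, m8}; fixed.
Sat(AF (ready → (AX wait))) = {m0, m2, m3, m4, m8}
|Sat(AF (ready → (AX wait)))| = |{m0, m2, m3, m4, m8}| = 5.

5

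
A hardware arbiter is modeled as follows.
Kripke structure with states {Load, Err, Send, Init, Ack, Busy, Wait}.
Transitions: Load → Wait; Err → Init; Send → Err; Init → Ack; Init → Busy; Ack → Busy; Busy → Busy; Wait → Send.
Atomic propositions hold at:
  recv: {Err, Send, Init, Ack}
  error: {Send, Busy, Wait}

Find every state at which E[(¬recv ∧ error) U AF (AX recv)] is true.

Sat(¬recv) = {Load, Busy, Wait}
Sat(¬recv ∧ error) = {Busy, Wait}
Sat(AX recv) = {s : every successor in {Err, Send, Init, Ack}} = {Err, Send, Wait}
AF (AX recv): least fixpoint, start Z0 = {Err, Send, Wait}, add states with every successor in Z. Z1 = {Load, Err, Send, Wait}; fixed.
Sat(AF (AX recv)) = {Load, Err, Send, Wait}
E[(¬recv ∧ error) U AF (AX recv)]: least fixpoint, start Z0 = Sat(AF (AX recv)) = {Load, Err, Send, Wait}, add states in Sat(¬recv ∧ error) with some successor in Z. Already a fixed point.
Sat(E[(¬recv ∧ error) U AF (AX recv)]) = {Load, Err, Send, Wait}

{Load, Err, Send, Wait}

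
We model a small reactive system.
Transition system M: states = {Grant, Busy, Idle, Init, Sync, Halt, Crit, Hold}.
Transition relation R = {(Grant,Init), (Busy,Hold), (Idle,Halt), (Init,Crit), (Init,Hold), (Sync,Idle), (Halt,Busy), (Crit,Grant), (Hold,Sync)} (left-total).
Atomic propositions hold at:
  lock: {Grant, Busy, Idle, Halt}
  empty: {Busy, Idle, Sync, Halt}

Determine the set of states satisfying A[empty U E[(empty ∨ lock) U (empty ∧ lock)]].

Sat(empty ∨ lock) = {Grant, Busy, Idle, Sync, Halt}
Sat(empty ∧ lock) = {Busy, Idle, Halt}
E[(empty ∨ lock) U (empty ∧ lock)]: least fixpoint, start Z0 = Sat((empty ∧ lock)) = {Busy, Idle, Halt}, add states in Sat(empty ∨ lock) with some successor in Z. Z1 = {Busy, Idle, Sync, Halt}; fixed.
Sat(E[(empty ∨ lock) U (empty ∧ lock)]) = {Busy, Idle, Sync, Halt}
A[empty U E[(empty ∨ lock) U (empty ∧ lock)]]: least fixpoint, start Z0 = Sat(E[(empty ∨ lock) U (empty ∧ lock)]) = {Busy, Idle, Sync, Halt}, add states in Sat(empty) with every successor in Z. Already a fixed point.
Sat(A[empty U E[(empty ∨ lock) U (empty ∧ lock)]]) = {Busy, Idle, Sync, Halt}

{Busy, Idle, Sync, Halt}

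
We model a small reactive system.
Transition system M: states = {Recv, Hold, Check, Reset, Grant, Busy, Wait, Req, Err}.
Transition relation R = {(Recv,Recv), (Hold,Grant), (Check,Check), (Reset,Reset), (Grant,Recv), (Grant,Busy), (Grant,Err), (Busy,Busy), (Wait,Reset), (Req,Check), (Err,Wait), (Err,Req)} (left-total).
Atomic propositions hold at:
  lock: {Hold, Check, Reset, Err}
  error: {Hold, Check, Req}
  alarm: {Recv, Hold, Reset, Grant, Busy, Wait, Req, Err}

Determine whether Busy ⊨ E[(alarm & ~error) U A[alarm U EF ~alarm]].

Sat(~error) = {Recv, Reset, Grant, Busy, Wait, Err}
Sat(alarm & ~error) = {Recv, Reset, Grant, Busy, Wait, Err}
Sat(~alarm) = {Check}
EF ~alarm: least fixpoint, start Z0 = {Check}, add states with some successor in Z. Z1 = {Check, Req}; Z2 = {Check, Req, Err}; Z3 = {Check, Grant, Req, Err}; Z4 = {Hold, Check, Grant, Req, Err}; fixed.
Sat(EF ~alarm) = {Hold, Check, Grant, Req, Err}
A[alarm U EF ~alarm]: least fixpoint, start Z0 = Sat(EF ~alarm) = {Hold, Check, Grant, Req, Err}, add states in Sat(alarm) with every successor in Z. Already a fixed point.
Sat(A[alarm U EF ~alarm]) = {Hold, Check, Grant, Req, Err}
E[(alarm & ~error) U A[alarm U EF ~alarm]]: least fixpoint, start Z0 = Sat(A[alarm U EF ~alarm]) = {Hold, Check, Grant, Req, Err}, add states in Sat(alarm & ~error) with some successor in Z. Already a fixed point.
Sat(E[(alarm & ~error) U A[alarm U EF ~alarm]]) = {Hold, Check, Grant, Req, Err}
Busy ∉ Sat(E[(alarm & ~error) U A[alarm U EF ~alarm]]) = {Hold, Check, Grant, Req, Err}, so the formula does not hold at Busy.

No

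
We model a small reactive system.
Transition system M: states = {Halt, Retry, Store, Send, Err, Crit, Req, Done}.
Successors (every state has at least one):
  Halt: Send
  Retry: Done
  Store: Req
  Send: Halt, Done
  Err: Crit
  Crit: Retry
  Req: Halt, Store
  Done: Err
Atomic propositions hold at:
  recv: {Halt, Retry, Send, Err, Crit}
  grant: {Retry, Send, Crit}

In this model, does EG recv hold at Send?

EG recv: greatest fixpoint, start Z0 = {Halt, Retry, Send, Err, Crit}, keep only states in Sat with some successor in Z. Z1 = {Halt, Send, Err, Crit}; Z2 = {Halt, Send, Err}; Z3 = {Halt, Send}; fixed.
Sat(EG recv) = {Halt, Send}
Send ∈ Sat(EG recv) = {Halt, Send}, so the formula holds at Send.

Yes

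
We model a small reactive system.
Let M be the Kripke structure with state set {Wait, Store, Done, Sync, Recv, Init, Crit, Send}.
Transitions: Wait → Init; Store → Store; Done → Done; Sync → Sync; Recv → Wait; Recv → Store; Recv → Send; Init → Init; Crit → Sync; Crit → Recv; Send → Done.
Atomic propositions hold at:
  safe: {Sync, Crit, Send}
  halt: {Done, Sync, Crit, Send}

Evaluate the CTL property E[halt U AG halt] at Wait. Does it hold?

AG halt: greatest fixpoint, start Z0 = {Done, Sync, Crit, Send}, keep only states in Sat with every successor in Z. Z1 = {Done, Sync, Send}; fixed.
Sat(AG halt) = {Done, Sync, Send}
E[halt U AG halt]: least fixpoint, start Z0 = Sat(AG halt) = {Done, Sync, Send}, add states in Sat(halt) with some successor in Z. Z1 = {Done, Sync, Crit, Send}; fixed.
Sat(E[halt U AG halt]) = {Done, Sync, Crit, Send}
Wait ∉ Sat(E[halt U AG halt]) = {Done, Sync, Crit, Send}, so the formula does not hold at Wait.

No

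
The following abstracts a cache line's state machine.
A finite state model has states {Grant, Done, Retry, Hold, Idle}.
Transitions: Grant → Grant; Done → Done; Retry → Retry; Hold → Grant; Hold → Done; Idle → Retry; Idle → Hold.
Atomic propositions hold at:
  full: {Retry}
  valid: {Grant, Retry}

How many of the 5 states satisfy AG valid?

2

AG valid: greatest fixpoint, start Z0 = {Grant, Retry}, keep only states in Sat with every successor in Z. Already a fixed point.
Sat(AG valid) = {Grant, Retry}
|Sat(AG valid)| = |{Grant, Retry}| = 2.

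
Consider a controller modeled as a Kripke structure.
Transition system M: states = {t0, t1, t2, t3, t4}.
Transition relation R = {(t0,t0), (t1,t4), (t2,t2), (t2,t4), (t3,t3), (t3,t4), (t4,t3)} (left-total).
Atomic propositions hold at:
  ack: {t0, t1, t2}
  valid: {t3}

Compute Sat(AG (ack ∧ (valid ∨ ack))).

Sat(valid ∨ ack) = {t0, t1, t2, t3}
Sat(ack ∧ (valid ∨ ack)) = {t0, t1, t2}
AG (ack ∧ (valid ∨ ack)): greatest fixpoint, start Z0 = {t0, t1, t2}, keep only states in Sat with every successor in Z. Z1 = {t0}; fixed.
Sat(AG (ack ∧ (valid ∨ ack))) = {t0}

{t0}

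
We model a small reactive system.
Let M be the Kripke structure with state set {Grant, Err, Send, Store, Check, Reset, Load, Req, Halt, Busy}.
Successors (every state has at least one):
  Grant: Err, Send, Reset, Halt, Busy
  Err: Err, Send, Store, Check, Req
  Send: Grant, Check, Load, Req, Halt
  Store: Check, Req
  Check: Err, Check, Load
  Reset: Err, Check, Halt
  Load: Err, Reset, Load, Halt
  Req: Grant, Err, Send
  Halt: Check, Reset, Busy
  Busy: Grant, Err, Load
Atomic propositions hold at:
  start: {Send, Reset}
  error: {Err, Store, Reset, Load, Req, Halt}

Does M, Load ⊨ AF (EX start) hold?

Sat(EX start) = {s : some successor in {Send, Reset}} = {Grant, Err, Load, Req, Halt}
AF (EX start): least fixpoint, start Z0 = {Grant, Err, Load, Req, Halt}, add states with every successor in Z. Z1 = {Grant, Err, Load, Req, Halt, Busy}; fixed.
Sat(AF (EX start)) = {Grant, Err, Load, Req, Halt, Busy}
Load ∈ Sat(AF (EX start)) = {Grant, Err, Load, Req, Halt, Busy}, so the formula holds at Load.

Yes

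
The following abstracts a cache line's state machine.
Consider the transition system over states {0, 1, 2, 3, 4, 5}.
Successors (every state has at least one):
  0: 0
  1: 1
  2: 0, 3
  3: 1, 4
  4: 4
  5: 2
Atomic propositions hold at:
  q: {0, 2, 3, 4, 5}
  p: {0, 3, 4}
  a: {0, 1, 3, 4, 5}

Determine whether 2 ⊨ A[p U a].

No

A[p U a]: least fixpoint, start Z0 = Sat(a) = {0, 1, 3, 4, 5}, add states in Sat(p) with every successor in Z. Already a fixed point.
Sat(A[p U a]) = {0, 1, 3, 4, 5}
2 ∉ Sat(A[p U a]) = {0, 1, 3, 4, 5}, so the formula does not hold at 2.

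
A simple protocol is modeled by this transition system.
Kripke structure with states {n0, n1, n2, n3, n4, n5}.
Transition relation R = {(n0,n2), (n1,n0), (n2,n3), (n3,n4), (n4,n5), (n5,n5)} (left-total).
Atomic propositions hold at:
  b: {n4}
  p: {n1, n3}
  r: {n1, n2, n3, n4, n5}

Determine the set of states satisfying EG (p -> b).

Sat(p -> b) = {n0, n2, n4, n5}
EG (p -> b): greatest fixpoint, start Z0 = {n0, n2, n4, n5}, keep only states in Sat with some successor in Z. Z1 = {n0, n4, n5}; Z2 = {n4, n5}; fixed.
Sat(EG (p -> b)) = {n4, n5}

{n4, n5}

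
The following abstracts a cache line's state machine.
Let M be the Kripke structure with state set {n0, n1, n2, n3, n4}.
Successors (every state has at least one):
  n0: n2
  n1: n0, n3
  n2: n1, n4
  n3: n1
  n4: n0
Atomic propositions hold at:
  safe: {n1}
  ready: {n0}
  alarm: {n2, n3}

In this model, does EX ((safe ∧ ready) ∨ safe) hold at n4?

Sat(safe ∧ ready) = ∅
Sat((safe ∧ ready) ∨ safe) = {n1}
Sat(EX ((safe ∧ ready) ∨ safe)) = {s : some successor in {n1}} = {n2, n3}
n4 ∉ Sat(EX ((safe ∧ ready) ∨ safe)) = {n2, n3}, so the formula does not hold at n4.

No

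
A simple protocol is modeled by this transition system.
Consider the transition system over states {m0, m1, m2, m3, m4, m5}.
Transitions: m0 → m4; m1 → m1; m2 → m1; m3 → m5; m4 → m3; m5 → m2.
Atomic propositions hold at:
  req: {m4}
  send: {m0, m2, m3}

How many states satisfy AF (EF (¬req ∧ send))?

Sat(¬req) = {m0, m1, m2, m3, m5}
Sat(¬req ∧ send) = {m0, m2, m3}
EF (¬req ∧ send): least fixpoint, start Z0 = {m0, m2, m3}, add states with some successor in Z. Z1 = {m0, m2, m3, m4, m5}; fixed.
Sat(EF (¬req ∧ send)) = {m0, m2, m3, m4, m5}
AF (EF (¬req ∧ send)): least fixpoint, start Z0 = {m0, m2, m3, m4, m5}, add states with every successor in Z. Already a fixed point.
Sat(AF (EF (¬req ∧ send))) = {m0, m2, m3, m4, m5}
|Sat(AF (EF (¬req ∧ send)))| = |{m0, m2, m3, m4, m5}| = 5.

5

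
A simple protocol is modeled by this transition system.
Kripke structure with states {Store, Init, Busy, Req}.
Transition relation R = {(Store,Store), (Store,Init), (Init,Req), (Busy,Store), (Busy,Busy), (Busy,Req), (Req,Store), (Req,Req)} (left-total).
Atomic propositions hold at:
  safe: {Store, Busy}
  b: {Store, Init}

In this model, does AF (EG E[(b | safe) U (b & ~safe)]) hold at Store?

Yes

Sat(b | safe) = {Store, Init, Busy}
Sat(~safe) = {Init, Req}
Sat(b & ~safe) = {Init}
E[(b | safe) U (b & ~safe)]: least fixpoint, start Z0 = Sat((b & ~safe)) = {Init}, add states in Sat(b | safe) with some successor in Z. Z1 = {Store, Init}; Z2 = {Store, Init, Busy}; fixed.
Sat(E[(b | safe) U (b & ~safe)]) = {Store, Init, Busy}
EG E[(b | safe) U (b & ~safe)]: greatest fixpoint, start Z0 = {Store, Init, Busy}, keep only states in Sat with some successor in Z. Z1 = {Store, Busy}; fixed.
Sat(EG E[(b | safe) U (b & ~safe)]) = {Store, Busy}
AF (EG E[(b | safe) U (b & ~safe)]): least fixpoint, start Z0 = {Store, Busy}, add states with every successor in Z. Already a fixed point.
Sat(AF (EG E[(b | safe) U (b & ~safe)])) = {Store, Busy}
Store ∈ Sat(AF (EG E[(b | safe) U (b & ~safe)])) = {Store, Busy}, so the formula holds at Store.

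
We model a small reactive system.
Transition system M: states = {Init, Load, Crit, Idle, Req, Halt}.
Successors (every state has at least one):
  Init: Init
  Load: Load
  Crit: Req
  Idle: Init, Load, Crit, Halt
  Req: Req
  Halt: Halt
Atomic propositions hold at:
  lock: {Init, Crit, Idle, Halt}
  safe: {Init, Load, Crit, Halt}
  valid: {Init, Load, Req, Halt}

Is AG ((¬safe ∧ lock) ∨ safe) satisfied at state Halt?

Yes

Sat(¬safe) = {Idle, Req}
Sat(¬safe ∧ lock) = {Idle}
Sat((¬safe ∧ lock) ∨ safe) = {Init, Load, Crit, Idle, Halt}
AG ((¬safe ∧ lock) ∨ safe): greatest fixpoint, start Z0 = {Init, Load, Crit, Idle, Halt}, keep only states in Sat with every successor in Z. Z1 = {Init, Load, Idle, Halt}; Z2 = {Init, Load, Halt}; fixed.
Sat(AG ((¬safe ∧ lock) ∨ safe)) = {Init, Load, Halt}
Halt ∈ Sat(AG ((¬safe ∧ lock) ∨ safe)) = {Init, Load, Halt}, so the formula holds at Halt.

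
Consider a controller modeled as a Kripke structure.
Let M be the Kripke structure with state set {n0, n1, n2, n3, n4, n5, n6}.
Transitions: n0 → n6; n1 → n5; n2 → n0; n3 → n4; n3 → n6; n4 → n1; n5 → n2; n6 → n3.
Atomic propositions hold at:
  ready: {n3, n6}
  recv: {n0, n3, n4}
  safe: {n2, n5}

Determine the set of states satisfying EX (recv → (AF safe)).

AF safe: least fixpoint, start Z0 = {n2, n5}, add states with every successor in Z. Z1 = {n1, n2, n5}; Z2 = {n1, n2, n4, n5}; fixed.
Sat(AF safe) = {n1, n2, n4, n5}
Sat(recv → (AF safe)) = {n1, n2, n4, n5, n6}
Sat(EX (recv → (AF safe))) = {s : some successor in {n1, n2, n4, n5, n6}} = {n0, n1, n3, n4, n5}

{n0, n1, n3, n4, n5}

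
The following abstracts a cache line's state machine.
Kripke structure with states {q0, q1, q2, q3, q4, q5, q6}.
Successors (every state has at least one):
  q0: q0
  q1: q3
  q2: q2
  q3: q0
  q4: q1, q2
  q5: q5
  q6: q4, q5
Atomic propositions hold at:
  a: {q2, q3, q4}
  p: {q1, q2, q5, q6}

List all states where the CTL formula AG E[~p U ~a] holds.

{q0, q1, q3, q5}

Sat(~p) = {q0, q3, q4}
Sat(~a) = {q0, q1, q5, q6}
E[~p U ~a]: least fixpoint, start Z0 = Sat(~a) = {q0, q1, q5, q6}, add states in Sat(~p) with some successor in Z. Z1 = {q0, q1, q3, q4, q5, q6}; fixed.
Sat(E[~p U ~a]) = {q0, q1, q3, q4, q5, q6}
AG E[~p U ~a]: greatest fixpoint, start Z0 = {q0, q1, q3, q4, q5, q6}, keep only states in Sat with every successor in Z. Z1 = {q0, q1, q3, q5, q6}; Z2 = {q0, q1, q3, q5}; fixed.
Sat(AG E[~p U ~a]) = {q0, q1, q3, q5}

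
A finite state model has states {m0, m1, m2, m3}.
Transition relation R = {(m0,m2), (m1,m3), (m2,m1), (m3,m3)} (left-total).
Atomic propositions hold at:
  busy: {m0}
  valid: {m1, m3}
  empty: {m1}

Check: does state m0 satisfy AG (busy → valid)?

Sat(busy → valid) = {m1, m2, m3}
AG (busy → valid): greatest fixpoint, start Z0 = {m1, m2, m3}, keep only states in Sat with every successor in Z. Already a fixed point.
Sat(AG (busy → valid)) = {m1, m2, m3}
m0 ∉ Sat(AG (busy → valid)) = {m1, m2, m3}, so the formula does not hold at m0.

No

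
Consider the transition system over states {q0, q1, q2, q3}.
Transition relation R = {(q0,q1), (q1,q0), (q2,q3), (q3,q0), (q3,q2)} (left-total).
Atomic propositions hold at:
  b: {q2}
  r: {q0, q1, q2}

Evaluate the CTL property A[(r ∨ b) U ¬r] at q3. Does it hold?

Yes

Sat(r ∨ b) = {q0, q1, q2}
Sat(¬r) = {q3}
A[(r ∨ b) U ¬r]: least fixpoint, start Z0 = Sat(¬r) = {q3}, add states in Sat(r ∨ b) with every successor in Z. Z1 = {q2, q3}; fixed.
Sat(A[(r ∨ b) U ¬r]) = {q2, q3}
q3 ∈ Sat(A[(r ∨ b) U ¬r]) = {q2, q3}, so the formula holds at q3.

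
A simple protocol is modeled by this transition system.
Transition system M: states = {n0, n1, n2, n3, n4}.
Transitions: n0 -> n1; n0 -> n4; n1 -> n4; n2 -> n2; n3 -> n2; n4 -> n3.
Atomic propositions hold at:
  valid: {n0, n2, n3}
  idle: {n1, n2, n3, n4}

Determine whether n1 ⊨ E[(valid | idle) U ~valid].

Sat(valid | idle) = {n0, n1, n2, n3, n4}
Sat(~valid) = {n1, n4}
E[(valid | idle) U ~valid]: least fixpoint, start Z0 = Sat(~valid) = {n1, n4}, add states in Sat(valid | idle) with some successor in Z. Z1 = {n0, n1, n4}; fixed.
Sat(E[(valid | idle) U ~valid]) = {n0, n1, n4}
n1 ∈ Sat(E[(valid | idle) U ~valid]) = {n0, n1, n4}, so the formula holds at n1.

Yes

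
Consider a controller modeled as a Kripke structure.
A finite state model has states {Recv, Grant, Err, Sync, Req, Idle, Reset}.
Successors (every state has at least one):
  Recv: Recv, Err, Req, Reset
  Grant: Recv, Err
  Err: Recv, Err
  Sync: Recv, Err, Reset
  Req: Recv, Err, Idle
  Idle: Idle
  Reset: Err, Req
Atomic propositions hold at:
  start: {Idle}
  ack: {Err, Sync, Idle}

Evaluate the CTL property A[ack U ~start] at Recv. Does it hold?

Sat(~start) = {Recv, Grant, Err, Sync, Req, Reset}
A[ack U ~start]: least fixpoint, start Z0 = Sat(~start) = {Recv, Grant, Err, Sync, Req, Reset}, add states in Sat(ack) with every successor in Z. Already a fixed point.
Sat(A[ack U ~start]) = {Recv, Grant, Err, Sync, Req, Reset}
Recv ∈ Sat(A[ack U ~start]) = {Recv, Grant, Err, Sync, Req, Reset}, so the formula holds at Recv.

Yes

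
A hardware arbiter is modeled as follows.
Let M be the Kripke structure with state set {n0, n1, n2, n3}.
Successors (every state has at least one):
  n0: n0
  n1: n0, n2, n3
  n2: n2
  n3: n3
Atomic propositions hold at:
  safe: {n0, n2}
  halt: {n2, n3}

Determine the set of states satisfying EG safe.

{n0, n2}

EG safe: greatest fixpoint, start Z0 = {n0, n2}, keep only states in Sat with some successor in Z. Already a fixed point.
Sat(EG safe) = {n0, n2}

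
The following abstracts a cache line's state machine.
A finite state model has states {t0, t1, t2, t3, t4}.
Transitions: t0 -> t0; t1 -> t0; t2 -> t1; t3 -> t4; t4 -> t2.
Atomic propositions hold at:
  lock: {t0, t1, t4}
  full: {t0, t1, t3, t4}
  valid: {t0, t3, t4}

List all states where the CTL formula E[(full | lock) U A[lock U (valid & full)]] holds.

Sat(full | lock) = {t0, t1, t3, t4}
Sat(valid & full) = {t0, t3, t4}
A[lock U (valid & full)]: least fixpoint, start Z0 = Sat((valid & full)) = {t0, t3, t4}, add states in Sat(lock) with every successor in Z. Z1 = {t0, t1, t3, t4}; fixed.
Sat(A[lock U (valid & full)]) = {t0, t1, t3, t4}
E[(full | lock) U A[lock U (valid & full)]]: least fixpoint, start Z0 = Sat(A[lock U (valid & full)]) = {t0, t1, t3, t4}, add states in Sat(full | lock) with some successor in Z. Already a fixed point.
Sat(E[(full | lock) U A[lock U (valid & full)]]) = {t0, t1, t3, t4}

{t0, t1, t3, t4}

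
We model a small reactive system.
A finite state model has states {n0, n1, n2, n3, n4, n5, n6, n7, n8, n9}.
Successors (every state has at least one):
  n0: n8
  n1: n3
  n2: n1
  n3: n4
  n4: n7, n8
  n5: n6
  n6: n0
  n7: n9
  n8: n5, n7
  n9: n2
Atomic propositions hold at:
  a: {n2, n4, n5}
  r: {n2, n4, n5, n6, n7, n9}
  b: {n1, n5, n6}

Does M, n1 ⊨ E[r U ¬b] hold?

Sat(¬b) = {n0, n2, n3, n4, n7, n8, n9}
E[r U ¬b]: least fixpoint, start Z0 = Sat(¬b) = {n0, n2, n3, n4, n7, n8, n9}, add states in Sat(r) with some successor in Z. Z1 = {n0, n2, n3, n4, n6, n7, n8, n9}; Z2 = {n0, n2, n3, n4, n5, n6, n7, n8, n9}; fixed.
Sat(E[r U ¬b]) = {n0, n2, n3, n4, n5, n6, n7, n8, n9}
n1 ∉ Sat(E[r U ¬b]) = {n0, n2, n3, n4, n5, n6, n7, n8, n9}, so the formula does not hold at n1.

No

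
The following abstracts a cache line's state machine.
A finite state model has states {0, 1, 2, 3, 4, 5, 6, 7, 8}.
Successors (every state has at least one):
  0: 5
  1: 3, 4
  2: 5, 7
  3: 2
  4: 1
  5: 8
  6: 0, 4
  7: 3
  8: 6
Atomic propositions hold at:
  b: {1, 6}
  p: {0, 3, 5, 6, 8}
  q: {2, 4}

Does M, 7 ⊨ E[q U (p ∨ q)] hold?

Sat(p ∨ q) = {0, 2, 3, 4, 5, 6, 8}
E[q U (p ∨ q)]: least fixpoint, start Z0 = Sat((p ∨ q)) = {0, 2, 3, 4, 5, 6, 8}, add states in Sat(q) with some successor in Z. Already a fixed point.
Sat(E[q U (p ∨ q)]) = {0, 2, 3, 4, 5, 6, 8}
7 ∉ Sat(E[q U (p ∨ q)]) = {0, 2, 3, 4, 5, 6, 8}, so the formula does not hold at 7.

No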